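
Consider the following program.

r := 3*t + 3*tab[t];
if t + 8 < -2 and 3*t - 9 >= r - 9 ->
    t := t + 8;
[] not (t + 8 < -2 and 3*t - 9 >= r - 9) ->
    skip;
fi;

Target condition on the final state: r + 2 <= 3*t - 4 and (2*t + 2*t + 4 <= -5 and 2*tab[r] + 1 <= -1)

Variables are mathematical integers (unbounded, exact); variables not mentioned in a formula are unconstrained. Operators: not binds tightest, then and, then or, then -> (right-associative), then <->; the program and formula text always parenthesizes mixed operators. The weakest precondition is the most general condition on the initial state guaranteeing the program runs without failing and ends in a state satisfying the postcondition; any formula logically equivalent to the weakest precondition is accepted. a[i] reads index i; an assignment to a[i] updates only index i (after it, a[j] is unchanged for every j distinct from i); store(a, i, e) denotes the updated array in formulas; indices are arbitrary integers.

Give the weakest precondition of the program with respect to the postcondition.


Working backward. After the program, the postcondition r + 2 <= 3*t - 4 and (2*t + 2*t + 4 <= -5 and 2*tab[r] + 1 <= -1) must hold; in canonical form it is r <= 3*t - 6 and 4*t <= -9 and 2*tab[r] <= -2.
Then branch requires r <= 3*t + 18 and 4*t <= -41 and 2*tab[r] <= -2; else branch requires r <= 3*t - 6 and 4*t <= -9 and 2*tab[r] <= -2.
Before the if: ((t < -10 and 3*t >= r) -> (r <= 3*t + 18 and 4*t <= -41 and 2*tab[r] <= -2)) and ((not (t < -10 and 3*t >= r)) -> (r <= 3*t - 6 and 4*t <= -9 and 2*tab[r] <= -2))
Before r := 3*t + 3*tab[t]: ((t < -10 and 3*tab[t] <= 0) -> (3*tab[t] <= 18 and 4*t <= -41 and 2*tab[3*tab[t] + 3*t] <= -2)) and ((not (t < -10 and 3*tab[t] <= 0)) -> (3*tab[t] <= -6 and 4*t <= -9 and 2*tab[3*tab[t] + 3*t] <= -2))
Answer: WP = ((t < -10 and 3*tab[t] <= 0) -> (3*tab[t] <= 18 and 4*t <= -41 and 2*tab[3*tab[t] + 3*t] <= -2)) and ((not (t < -10 and 3*tab[t] <= 0)) -> (3*tab[t] <= -6 and 4*t <= -9 and 2*tab[3*tab[t] + 3*t] <= -2))


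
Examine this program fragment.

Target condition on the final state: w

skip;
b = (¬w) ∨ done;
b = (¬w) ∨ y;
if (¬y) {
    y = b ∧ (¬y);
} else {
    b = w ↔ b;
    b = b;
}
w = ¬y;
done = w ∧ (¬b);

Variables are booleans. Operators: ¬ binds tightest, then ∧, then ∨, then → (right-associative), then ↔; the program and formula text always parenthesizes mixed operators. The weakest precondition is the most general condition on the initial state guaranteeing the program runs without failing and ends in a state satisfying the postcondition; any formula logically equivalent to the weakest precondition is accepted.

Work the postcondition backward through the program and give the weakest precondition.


Working backward. After the program, w must hold.
Before done := w ∧ (¬b): w
Before w := ¬y: ¬y
Then branch requires ¬(b ∧ (¬y)); else branch requires ¬y.
Before the if: ((¬y) → (¬(b ∧ (¬y)))) ∧ (y → (¬y))
Before b := (¬w) ∨ y: ((¬y) → (¬(((¬w) ∨ y) ∧ (¬y)))) ∧ (y → (¬y))
Before b := (¬w) ∨ done: ((¬y) → (¬(((¬w) ∨ y) ∧ (¬y)))) ∧ (y → (¬y))
Before skip: ((¬y) → (¬(((¬w) ∨ y) ∧ (¬y)))) ∧ (y → (¬y))
Answer: WP = ((¬y) → (¬(((¬w) ∨ y) ∧ (¬y)))) ∧ (y → (¬y))


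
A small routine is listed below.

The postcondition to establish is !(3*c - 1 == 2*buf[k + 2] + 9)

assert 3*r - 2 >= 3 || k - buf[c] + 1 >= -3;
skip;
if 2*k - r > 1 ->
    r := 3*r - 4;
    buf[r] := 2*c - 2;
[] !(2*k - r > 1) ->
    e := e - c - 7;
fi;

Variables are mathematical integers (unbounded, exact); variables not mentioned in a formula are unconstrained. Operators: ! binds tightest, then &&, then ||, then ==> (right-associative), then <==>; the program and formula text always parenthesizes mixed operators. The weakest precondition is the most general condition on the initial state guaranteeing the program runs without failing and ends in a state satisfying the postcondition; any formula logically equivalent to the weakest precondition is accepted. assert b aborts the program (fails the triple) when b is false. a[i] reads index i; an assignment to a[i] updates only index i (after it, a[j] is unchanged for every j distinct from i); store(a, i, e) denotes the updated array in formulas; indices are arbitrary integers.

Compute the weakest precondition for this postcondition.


Working backward. After the program, the postcondition !(3*c - 1 == 2*buf[k + 2] + 9) must hold; in canonical form it is !(3*c == 2*buf[k + 2] + 10).
Then branch requires !(3*c == 2*store(buf, 3*r - 4, 2*c - 2)[k + 2] + 10); else branch requires !(3*c == 2*buf[k + 2] + 10).
Before the if: (2*k > r + 1 ==> (!(3*c == 2*store(buf, 3*r - 4, 2*c - 2)[k + 2] + 10))) && ((!(2*k > r + 1)) ==> (!(3*c == 2*buf[k + 2] + 10)))
Before skip: (2*k > r + 1 ==> (!(3*c == 2*store(buf, 3*r - 4, 2*c - 2)[k + 2] + 10))) && ((!(2*k > r + 1)) ==> (!(3*c == 2*buf[k + 2] + 10)))
Before assert 3*r - 2 >= 3 || k - buf[c] + 1 >= -3: (3*r >= 5 || k >= buf[c] - 4) && (2*k > r + 1 ==> (!(3*c == 2*store(buf, 3*r - 4, 2*c - 2)[k + 2] + 10))) && ((!(2*k > r + 1)) ==> (!(3*c == 2*buf[k + 2] + 10)))
Answer: WP = (3*r >= 5 || k >= buf[c] - 4) && (2*k > r + 1 ==> (!(3*c == 2*store(buf, 3*r - 4, 2*c - 2)[k + 2] + 10))) && ((!(2*k > r + 1)) ==> (!(3*c == 2*buf[k + 2] + 10)))


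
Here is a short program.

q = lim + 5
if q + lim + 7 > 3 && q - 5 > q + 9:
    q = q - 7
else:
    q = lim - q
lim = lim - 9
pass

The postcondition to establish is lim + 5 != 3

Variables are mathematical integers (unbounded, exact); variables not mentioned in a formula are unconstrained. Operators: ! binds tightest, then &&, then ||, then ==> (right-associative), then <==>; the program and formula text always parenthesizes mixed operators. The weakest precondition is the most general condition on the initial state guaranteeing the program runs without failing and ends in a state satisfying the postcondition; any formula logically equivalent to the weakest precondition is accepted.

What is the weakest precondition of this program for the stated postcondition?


Working backward. After the program, the postcondition lim + 5 != 3 must hold; in canonical form it is lim != -2.
Before skip: lim != -2
Before lim := lim - 9: lim != 7
Then branch requires lim != 7; else branch requires lim != 7.
Before the if: lim != 7
Before q := lim + 5: lim != 7
Answer: WP = lim != 7


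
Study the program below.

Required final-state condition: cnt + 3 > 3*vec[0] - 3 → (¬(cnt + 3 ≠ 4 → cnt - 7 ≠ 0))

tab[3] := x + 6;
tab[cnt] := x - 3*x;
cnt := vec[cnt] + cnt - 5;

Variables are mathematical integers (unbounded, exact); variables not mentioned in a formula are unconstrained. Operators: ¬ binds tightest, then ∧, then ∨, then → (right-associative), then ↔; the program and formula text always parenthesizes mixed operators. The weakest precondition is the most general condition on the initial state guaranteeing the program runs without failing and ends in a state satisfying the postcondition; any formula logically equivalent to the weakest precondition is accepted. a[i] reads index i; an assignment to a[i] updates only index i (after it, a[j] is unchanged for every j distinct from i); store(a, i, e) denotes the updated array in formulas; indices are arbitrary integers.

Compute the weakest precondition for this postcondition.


Working backward. After the program, the postcondition cnt + 3 > 3*vec[0] - 3 → (¬(cnt + 3 ≠ 4 → cnt - 7 ≠ 0)) must hold; in canonical form it is cnt > 3*vec[0] - 6 → (¬(cnt ≠ 1 → cnt ≠ 7)).
Before cnt := vec[cnt] + cnt - 5: vec[cnt] + cnt > 3*vec[0] - 1 → (¬(vec[cnt] + cnt ≠ 6 → vec[cnt] + cnt ≠ 12))
Before tab[cnt] := x - 3*x: vec[cnt] + cnt > 3*vec[0] - 1 → (¬(vec[cnt] + cnt ≠ 6 → vec[cnt] + cnt ≠ 12))
Before tab[3] := x + 6: vec[cnt] + cnt > 3*vec[0] - 1 → (¬(vec[cnt] + cnt ≠ 6 → vec[cnt] + cnt ≠ 12))
Answer: WP = vec[cnt] + cnt > 3*vec[0] - 1 → (¬(vec[cnt] + cnt ≠ 6 → vec[cnt] + cnt ≠ 12))


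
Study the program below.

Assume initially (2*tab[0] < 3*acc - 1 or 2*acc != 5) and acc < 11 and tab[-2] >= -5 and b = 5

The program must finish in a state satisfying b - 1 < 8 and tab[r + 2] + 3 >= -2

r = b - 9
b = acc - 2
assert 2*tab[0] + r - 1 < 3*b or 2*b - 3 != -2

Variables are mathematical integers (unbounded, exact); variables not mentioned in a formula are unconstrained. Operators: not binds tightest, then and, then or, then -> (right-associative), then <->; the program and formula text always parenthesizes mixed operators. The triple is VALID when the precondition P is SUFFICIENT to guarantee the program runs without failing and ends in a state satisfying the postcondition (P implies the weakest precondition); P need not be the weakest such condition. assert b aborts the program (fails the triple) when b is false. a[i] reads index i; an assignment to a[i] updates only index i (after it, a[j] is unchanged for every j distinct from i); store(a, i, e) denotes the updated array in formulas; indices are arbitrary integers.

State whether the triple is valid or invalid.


Working backward. After the program, the postcondition b - 1 < 8 and tab[r + 2] + 3 >= -2 must hold; in canonical form it is b < 9 and tab[r + 2] >= -5.
Before assert 2*tab[0] + r - 1 < 3*b or 2*b - 3 != -2: (2*tab[0] + r < 3*b + 1 or 2*b != 1) and b < 9 and tab[r + 2] >= -5
Before b := acc - 2: (2*tab[0] + r < 3*acc - 5 or 2*acc != 5) and acc < 11 and tab[r + 2] >= -5
Before r := b - 9: (2*tab[0] + b < 3*acc + 4 or 2*acc != 5) and acc < 11 and tab[b - 7] >= -5
The weakest precondition is (2*tab[0] + b < 3*acc + 4 or 2*acc != 5) and acc < 11 and tab[b - 7] >= -5.
Check whether (2*tab[0] < 3*acc - 1 or 2*acc != 5) and acc < 11 and tab[-2] >= -5 and b = 5 implies it.
Every state satisfying the precondition satisfies the weakest precondition: the implication holds.
Answer: valid


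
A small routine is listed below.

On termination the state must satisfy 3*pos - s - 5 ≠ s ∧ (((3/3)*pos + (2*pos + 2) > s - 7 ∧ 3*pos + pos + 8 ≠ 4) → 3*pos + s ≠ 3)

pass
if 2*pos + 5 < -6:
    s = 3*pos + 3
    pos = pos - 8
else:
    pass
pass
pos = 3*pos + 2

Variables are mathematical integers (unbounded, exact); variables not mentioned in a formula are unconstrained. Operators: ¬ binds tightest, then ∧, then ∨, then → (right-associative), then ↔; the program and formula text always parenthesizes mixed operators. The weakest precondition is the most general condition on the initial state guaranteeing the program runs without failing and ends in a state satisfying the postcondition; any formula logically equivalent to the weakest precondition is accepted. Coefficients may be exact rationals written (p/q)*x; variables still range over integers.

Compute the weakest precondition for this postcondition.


Working backward. After the program, the postcondition 3*pos - s - 5 ≠ s ∧ (((3/3)*pos + (2*pos + 2) > s - 7 ∧ 3*pos + pos + 8 ≠ 4) → 3*pos + s ≠ 3) must hold; in canonical form it is 3*pos ≠ 2*s + 5 ∧ ((3*pos > s - 9 ∧ 4*pos ≠ -4) → 3*pos + s ≠ 3).
Before pos := 3*pos + 2: 9*pos ≠ 2*s - 1 ∧ ((9*pos > s - 15 ∧ 12*pos ≠ -12) → 9*pos + s ≠ -3)
Before skip: 9*pos ≠ 2*s - 1 ∧ ((9*pos > s - 15 ∧ 12*pos ≠ -12) → 9*pos + s ≠ -3)
Then branch requires 3*pos ≠ 77 ∧ ((6*pos > 60 ∧ 12*pos ≠ 84) → 12*pos ≠ 66); else branch requires 9*pos ≠ 2*s - 1 ∧ ((9*pos > s - 15 ∧ 12*pos ≠ -12) → 9*pos + s ≠ -3).
Before the if: (2*pos < -11 → (3*pos ≠ 77 ∧ ((6*pos > 60 ∧ 12*pos ≠ 84) → 12*pos ≠ 66))) ∧ ((¬(2*pos < -11)) → (9*pos ≠ 2*s - 1 ∧ ((9*pos > s - 15 ∧ 12*pos ≠ -12) → 9*pos + s ≠ -3)))
Before skip: (2*pos < -11 → (3*pos ≠ 77 ∧ ((6*pos > 60 ∧ 12*pos ≠ 84) → 12*pos ≠ 66))) ∧ ((¬(2*pos < -11)) → (9*pos ≠ 2*s - 1 ∧ ((9*pos > s - 15 ∧ 12*pos ≠ -12) → 9*pos + s ≠ -3)))
Answer: WP = (2*pos < -11 → (3*pos ≠ 77 ∧ ((6*pos > 60 ∧ 12*pos ≠ 84) → 12*pos ≠ 66))) ∧ ((¬(2*pos < -11)) → (9*pos ≠ 2*s - 1 ∧ ((9*pos > s - 15 ∧ 12*pos ≠ -12) → 9*pos + s ≠ -3)))


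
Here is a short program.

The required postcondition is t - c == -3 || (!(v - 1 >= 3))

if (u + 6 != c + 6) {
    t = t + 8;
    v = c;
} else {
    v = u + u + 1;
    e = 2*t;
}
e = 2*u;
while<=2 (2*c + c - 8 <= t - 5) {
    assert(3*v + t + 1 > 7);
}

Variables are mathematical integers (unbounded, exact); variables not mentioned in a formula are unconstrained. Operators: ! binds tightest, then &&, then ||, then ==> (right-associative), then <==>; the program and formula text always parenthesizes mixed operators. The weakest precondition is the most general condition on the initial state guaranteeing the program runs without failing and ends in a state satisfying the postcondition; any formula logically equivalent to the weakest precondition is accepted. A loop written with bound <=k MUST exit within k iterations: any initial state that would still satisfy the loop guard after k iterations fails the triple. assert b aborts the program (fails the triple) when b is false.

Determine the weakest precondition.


Working backward. After the program, the postcondition t - c == -3 || (!(v - 1 >= 3)) must hold; in canonical form it is t == c - 3 || (!(v >= 4)).
Before the loop (bound <=2), unroll the exhaustion recursion (WP_0 = exit-now case; WP_j = one more guarded iteration, up to j = 2):
  WP_0: (!(3*c <= t + 3)) && (t == c - 3 || (!(v >= 4)))
  WP_1: (3*c <= t + 3 ==> (t + 3*v > 6 && (!(3*c <= t + 3)) && (t == c - 3 || (!(v >= 4))))) && ((!(3*c <= t + 3)) ==> (t == c - 3 || (!(v >= 4))))
  WP_2: (3*c <= t + 3 ==> (t + 3*v > 6 && (3*c <= t + 3 ==> (t + 3*v > 6 && (!(3*c <= t + 3)) && (t == c - 3 || (!(v >= 4))))) && ((!(3*c <= t + 3)) ==> (t == c - 3 || (!(v >= 4)))))) && ((!(3*c <= t + 3)) ==> (t == c - 3 || (!(v >= 4))))
So before the loop: (3*c <= t + 3 ==> (t + 3*v > 6 && (3*c <= t + 3 ==> (t + 3*v > 6 && (!(3*c <= t + 3)) && (t == c - 3 || (!(v >= 4))))) && ((!(3*c <= t + 3)) ==> (t == c - 3 || (!(v >= 4)))))) && ((!(3*c <= t + 3)) ==> (t == c - 3 || (!(v >= 4))))
Before e := 2*u: (3*c <= t + 3 ==> (t + 3*v > 6 && (3*c <= t + 3 ==> (t + 3*v > 6 && (!(3*c <= t + 3)) && (t == c - 3 || (!(v >= 4))))) && ((!(3*c <= t + 3)) ==> (t == c - 3 || (!(v >= 4)))))) && ((!(3*c <= t + 3)) ==> (t == c - 3 || (!(v >= 4))))
Then branch requires (3*c <= t + 11 ==> (3*c + t > -2 && (3*c <= t + 11 ==> (3*c + t > -2 && (!(3*c <= t + 11)) && (t == c - 11 || (!(c >= 4))))) && ((!(3*c <= t + 11)) ==> (t == c - 11 || (!(c >= 4)))))) && ((!(3*c <= t + 11)) ==> (t == c - 11 || (!(c >= 4)))); else branch requires (3*c <= t + 3 ==> (t + 6*u > 3 && (3*c <= t + 3 ==> (t + 6*u > 3 && (!(3*c <= t + 3)) && (t == c - 3 || (!(2*u >= 3))))) && ((!(3*c <= t + 3)) ==> (t == c - 3 || (!(2*u >= 3)))))) && ((!(3*c <= t + 3)) ==> (t == c - 3 || (!(2*u >= 3)))).
Before the if: (u != c ==> ((3*c <= t + 11 ==> (3*c + t > -2 && (3*c <= t + 11 ==> (3*c + t > -2 && (!(3*c <= t + 11)) && (t == c - 11 || (!(c >= 4))))) && ((!(3*c <= t + 11)) ==> (t == c - 11 || (!(c >= 4)))))) && ((!(3*c <= t + 11)) ==> (t == c - 11 || (!(c >= 4)))))) && ((!(u != c)) ==> ((3*c <= t + 3 ==> (t + 6*u > 3 && (3*c <= t + 3 ==> (t + 6*u > 3 && (!(3*c <= t + 3)) && (t == c - 3 || (!(2*u >= 3))))) && ((!(3*c <= t + 3)) ==> (t == c - 3 || (!(2*u >= 3)))))) && ((!(3*c <= t + 3)) ==> (t == c - 3 || (!(2*u >= 3))))))
Answer: WP = (u != c ==> ((3*c <= t + 11 ==> (3*c + t > -2 && (3*c <= t + 11 ==> (3*c + t > -2 && (!(3*c <= t + 11)) && (t == c - 11 || (!(c >= 4))))) && ((!(3*c <= t + 11)) ==> (t == c - 11 || (!(c >= 4)))))) && ((!(3*c <= t + 11)) ==> (t == c - 11 || (!(c >= 4)))))) && ((!(u != c)) ==> ((3*c <= t + 3 ==> (t + 6*u > 3 && (3*c <= t + 3 ==> (t + 6*u > 3 && (!(3*c <= t + 3)) && (t == c - 3 || (!(2*u >= 3))))) && ((!(3*c <= t + 3)) ==> (t == c - 3 || (!(2*u >= 3)))))) && ((!(3*c <= t + 3)) ==> (t == c - 3 || (!(2*u >= 3))))))


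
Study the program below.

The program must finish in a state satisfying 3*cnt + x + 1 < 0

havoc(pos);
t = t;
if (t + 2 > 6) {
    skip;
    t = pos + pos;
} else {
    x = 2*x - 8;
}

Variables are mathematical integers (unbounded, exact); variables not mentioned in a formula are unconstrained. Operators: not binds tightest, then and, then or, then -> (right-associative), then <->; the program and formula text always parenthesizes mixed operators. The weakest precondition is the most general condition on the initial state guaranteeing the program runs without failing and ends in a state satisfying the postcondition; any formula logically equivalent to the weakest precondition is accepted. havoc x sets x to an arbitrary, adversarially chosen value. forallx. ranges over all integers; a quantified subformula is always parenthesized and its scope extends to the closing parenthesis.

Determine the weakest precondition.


Working backward. After the program, the postcondition 3*cnt + x + 1 < 0 must hold; in canonical form it is 3*cnt + x < -1.
Then branch requires 3*cnt + x < -1; else branch requires 3*cnt + 2*x < 7.
Before the if: (t > 4 -> 3*cnt + x < -1) and ((not (t > 4)) -> 3*cnt + 2*x < 7)
Before t := t: (t > 4 -> 3*cnt + x < -1) and ((not (t > 4)) -> 3*cnt + 2*x < 7)
Before havoc pos: (t > 4 -> 3*cnt + x < -1) and ((not (t > 4)) -> 3*cnt + 2*x < 7)
Answer: WP = (t > 4 -> 3*cnt + x < -1) and ((not (t > 4)) -> 3*cnt + 2*x < 7)


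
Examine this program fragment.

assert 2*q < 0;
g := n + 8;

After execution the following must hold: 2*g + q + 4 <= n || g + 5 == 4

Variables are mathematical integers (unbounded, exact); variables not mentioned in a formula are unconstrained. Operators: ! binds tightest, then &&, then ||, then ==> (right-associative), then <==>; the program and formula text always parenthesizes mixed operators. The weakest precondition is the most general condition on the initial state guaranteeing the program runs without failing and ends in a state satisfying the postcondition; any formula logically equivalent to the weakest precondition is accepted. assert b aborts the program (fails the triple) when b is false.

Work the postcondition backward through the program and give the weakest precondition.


Working backward. After the program, the postcondition 2*g + q + 4 <= n || g + 5 == 4 must hold; in canonical form it is 2*g + q <= n - 4 || g == -1.
Before g := n + 8: n + q <= -20 || n == -9
Before assert 2*q < 0: 2*q < 0 && (n + q <= -20 || n == -9)
Answer: WP = 2*q < 0 && (n + q <= -20 || n == -9)


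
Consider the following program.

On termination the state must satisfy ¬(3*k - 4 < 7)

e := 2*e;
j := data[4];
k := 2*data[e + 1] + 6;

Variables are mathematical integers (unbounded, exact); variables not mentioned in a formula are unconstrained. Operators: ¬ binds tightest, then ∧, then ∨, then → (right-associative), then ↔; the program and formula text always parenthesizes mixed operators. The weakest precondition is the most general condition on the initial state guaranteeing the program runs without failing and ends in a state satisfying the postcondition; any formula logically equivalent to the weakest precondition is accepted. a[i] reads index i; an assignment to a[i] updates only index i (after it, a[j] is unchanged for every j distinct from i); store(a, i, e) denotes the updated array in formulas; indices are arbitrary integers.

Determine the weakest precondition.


Working backward. After the program, the postcondition ¬(3*k - 4 < 7) must hold; in canonical form it is ¬(3*k < 11).
Before k := 2*data[e + 1] + 6: ¬(6*data[e + 1] < -7)
Before j := data[4]: ¬(6*data[e + 1] < -7)
Before e := 2*e: ¬(6*data[2*e + 1] < -7)
Answer: WP = ¬(6*data[2*e + 1] < -7)


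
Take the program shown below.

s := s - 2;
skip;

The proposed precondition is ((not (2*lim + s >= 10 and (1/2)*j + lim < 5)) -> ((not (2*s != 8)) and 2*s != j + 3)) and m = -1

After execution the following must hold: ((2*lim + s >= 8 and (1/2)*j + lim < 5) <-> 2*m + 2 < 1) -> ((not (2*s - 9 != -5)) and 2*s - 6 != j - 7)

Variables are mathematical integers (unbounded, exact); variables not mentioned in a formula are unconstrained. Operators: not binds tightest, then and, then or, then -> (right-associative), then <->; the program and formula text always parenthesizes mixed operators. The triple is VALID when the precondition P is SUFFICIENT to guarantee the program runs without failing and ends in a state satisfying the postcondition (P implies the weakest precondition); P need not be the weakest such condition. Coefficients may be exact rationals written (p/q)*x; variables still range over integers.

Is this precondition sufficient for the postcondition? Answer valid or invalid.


Working backward. After the program, the postcondition ((2*lim + s >= 8 and (1/2)*j + lim < 5) <-> 2*m + 2 < 1) -> ((not (2*s - 9 != -5)) and 2*s - 6 != j - 7) must hold; in canonical form it is ((2*lim + s >= 8 and (1/2)*j + lim < 5) <-> 2*m < -1) -> ((not (2*s != 4)) and 2*s != j - 1).
Before skip: ((2*lim + s >= 8 and (1/2)*j + lim < 5) <-> 2*m < -1) -> ((not (2*s != 4)) and 2*s != j - 1)
Before s := s - 2: ((2*lim + s >= 10 and (1/2)*j + lim < 5) <-> 2*m < -1) -> ((not (2*s != 8)) and 2*s != j + 3)
The weakest precondition is ((2*lim + s >= 10 and (1/2)*j + lim < 5) <-> 2*m < -1) -> ((not (2*s != 8)) and 2*s != j + 3).
Check whether ((not (2*lim + s >= 10 and (1/2)*j + lim < 5)) -> ((not (2*s != 8)) and 2*s != j + 3)) and m = -1 implies it.
Countermodel: at the initial state j = 5, lim = 0, m = -1, s = 10, the precondition holds but the weakest precondition fails.
Answer: invalid


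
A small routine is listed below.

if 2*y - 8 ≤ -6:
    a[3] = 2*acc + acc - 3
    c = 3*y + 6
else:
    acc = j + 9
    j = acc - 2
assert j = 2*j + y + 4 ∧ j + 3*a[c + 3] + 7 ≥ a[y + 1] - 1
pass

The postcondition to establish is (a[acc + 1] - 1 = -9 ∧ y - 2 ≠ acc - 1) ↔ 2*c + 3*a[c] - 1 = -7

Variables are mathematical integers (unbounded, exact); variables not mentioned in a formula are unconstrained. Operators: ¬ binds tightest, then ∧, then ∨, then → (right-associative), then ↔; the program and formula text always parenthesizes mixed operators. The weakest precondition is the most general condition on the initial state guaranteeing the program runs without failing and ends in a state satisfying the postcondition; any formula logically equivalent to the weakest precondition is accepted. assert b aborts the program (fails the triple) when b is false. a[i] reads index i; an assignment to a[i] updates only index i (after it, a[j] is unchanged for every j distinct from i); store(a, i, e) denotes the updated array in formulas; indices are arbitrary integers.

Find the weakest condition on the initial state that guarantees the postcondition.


Working backward. After the program, the postcondition (a[acc + 1] - 1 = -9 ∧ y - 2 ≠ acc - 1) ↔ 2*c + 3*a[c] - 1 = -7 must hold; in canonical form it is (a[acc + 1] = -8 ∧ y ≠ acc + 1) ↔ 3*a[c] + 2*c = -6.
Before skip: (a[acc + 1] = -8 ∧ y ≠ acc + 1) ↔ 3*a[c] + 2*c = -6
Before assert j = 2*j + y + 4 ∧ j + 3*a[c + 3] + 7 ≥ a[y + 1] - 1: j + y = -4 ∧ 3*a[c + 3] + j ≥ a[y + 1] - 8 ∧ ((a[acc + 1] = -8 ∧ y ≠ acc + 1) ↔ 3*a[c] + 2*c = -6)
Then branch requires j + y = -4 ∧ 3*store(a, 3, 3*acc - 3)[3*y + 9] + j ≥ store(a, 3, 3*acc - 3)[y + 1] - 8 ∧ ((store(a, 3, 3*acc - 3)[acc + 1] = -8 ∧ y ≠ acc + 1) ↔ 3*store(a, 3, 3*acc - 3)[3*y + 6] + 6*y = -18); else branch requires j + y = -11 ∧ 3*a[c + 3] + j ≥ a[y + 1] - 15 ∧ ((a[j + 10] = -8 ∧ y ≠ j + 10) ↔ 3*a[c] + 2*c = -6).
Before the if: (2*y ≤ 2 → (j + y = -4 ∧ 3*store(a, 3, 3*acc - 3)[3*y + 9] + j ≥ store(a, 3, 3*acc - 3)[y + 1] - 8 ∧ ((store(a, 3, 3*acc - 3)[acc + 1] = -8 ∧ y ≠ acc + 1) ↔ 3*store(a, 3, 3*acc - 3)[3*y + 6] + 6*y = -18))) ∧ ((¬(2*y ≤ 2)) → (j + y = -11 ∧ 3*a[c + 3] + j ≥ a[y + 1] - 15 ∧ ((a[j + 10] = -8 ∧ y ≠ j + 10) ↔ 3*a[c] + 2*c = -6)))
Answer: WP = (2*y ≤ 2 → (j + y = -4 ∧ 3*store(a, 3, 3*acc - 3)[3*y + 9] + j ≥ store(a, 3, 3*acc - 3)[y + 1] - 8 ∧ ((store(a, 3, 3*acc - 3)[acc + 1] = -8 ∧ y ≠ acc + 1) ↔ 3*store(a, 3, 3*acc - 3)[3*y + 6] + 6*y = -18))) ∧ ((¬(2*y ≤ 2)) → (j + y = -11 ∧ 3*a[c + 3] + j ≥ a[y + 1] - 15 ∧ ((a[j + 10] = -8 ∧ y ≠ j + 10) ↔ 3*a[c] + 2*c = -6)))


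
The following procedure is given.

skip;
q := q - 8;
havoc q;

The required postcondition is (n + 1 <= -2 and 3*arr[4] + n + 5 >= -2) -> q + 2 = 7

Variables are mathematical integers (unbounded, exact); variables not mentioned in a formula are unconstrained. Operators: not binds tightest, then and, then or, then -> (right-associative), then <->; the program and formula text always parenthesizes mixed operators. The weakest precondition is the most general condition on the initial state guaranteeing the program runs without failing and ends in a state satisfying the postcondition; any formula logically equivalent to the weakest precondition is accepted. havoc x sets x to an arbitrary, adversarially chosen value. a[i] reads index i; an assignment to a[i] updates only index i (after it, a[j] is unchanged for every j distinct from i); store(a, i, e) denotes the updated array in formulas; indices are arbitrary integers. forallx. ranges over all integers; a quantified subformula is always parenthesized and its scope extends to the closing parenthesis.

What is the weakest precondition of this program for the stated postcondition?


Working backward. After the program, the postcondition (n + 1 <= -2 and 3*arr[4] + n + 5 >= -2) -> q + 2 = 7 must hold; in canonical form it is (n <= -3 and 3*arr[4] + n >= -7) -> q = 5.
Before havoc q: forall q_1. ((n <= -3 and 3*arr[4] + n >= -7) -> q_1 = 5)
Before q := q - 8: forall q_1. ((n <= -3 and 3*arr[4] + n >= -7) -> q_1 = 5)
Before skip: forall q_1. ((n <= -3 and 3*arr[4] + n >= -7) -> q_1 = 5)
Answer: WP = forall q_1. ((n <= -3 and 3*arr[4] + n >= -7) -> q_1 = 5)


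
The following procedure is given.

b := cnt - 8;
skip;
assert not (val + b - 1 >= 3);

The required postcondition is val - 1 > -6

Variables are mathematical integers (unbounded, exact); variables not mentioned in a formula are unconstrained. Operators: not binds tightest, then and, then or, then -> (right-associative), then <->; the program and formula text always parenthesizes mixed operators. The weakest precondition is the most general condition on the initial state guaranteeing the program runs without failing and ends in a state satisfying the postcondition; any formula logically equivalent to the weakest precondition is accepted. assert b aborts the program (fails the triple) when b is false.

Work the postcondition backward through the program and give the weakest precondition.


Working backward. After the program, the postcondition val - 1 > -6 must hold; in canonical form it is val > -5.
Before assert not (val + b - 1 >= 3): (not (b + val >= 4)) and val > -5
Before skip: (not (b + val >= 4)) and val > -5
Before b := cnt - 8: (not (cnt + val >= 12)) and val > -5
Answer: WP = (not (cnt + val >= 12)) and val > -5


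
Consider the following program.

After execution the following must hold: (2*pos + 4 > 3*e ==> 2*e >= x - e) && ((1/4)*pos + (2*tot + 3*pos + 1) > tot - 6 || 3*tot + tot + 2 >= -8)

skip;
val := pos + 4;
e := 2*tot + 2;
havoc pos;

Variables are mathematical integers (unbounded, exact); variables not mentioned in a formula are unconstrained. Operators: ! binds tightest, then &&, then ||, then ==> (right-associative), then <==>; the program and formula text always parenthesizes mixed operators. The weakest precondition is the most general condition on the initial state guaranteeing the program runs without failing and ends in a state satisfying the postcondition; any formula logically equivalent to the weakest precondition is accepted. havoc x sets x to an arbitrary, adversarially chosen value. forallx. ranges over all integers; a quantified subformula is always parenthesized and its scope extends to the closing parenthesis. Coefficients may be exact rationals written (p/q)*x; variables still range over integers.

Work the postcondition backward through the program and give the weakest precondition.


Working backward. After the program, the postcondition (2*pos + 4 > 3*e ==> 2*e >= x - e) && ((1/4)*pos + (2*tot + 3*pos + 1) > tot - 6 || 3*tot + tot + 2 >= -8) must hold; in canonical form it is (2*pos > 3*e - 4 ==> 3*e >= x) && ((13/4)*pos + tot > -7 || 4*tot >= -10).
Before havoc pos: forall pos_1. ((2*pos_1 > 3*e - 4 ==> 3*e >= x) && ((13/4)*pos_1 + tot > -7 || 4*tot >= -10))
Before e := 2*tot + 2: forall pos_1. ((2*pos_1 > 6*tot + 2 ==> 6*tot >= x - 6) && ((13/4)*pos_1 + tot > -7 || 4*tot >= -10))
Before val := pos + 4: forall pos_1. ((2*pos_1 > 6*tot + 2 ==> 6*tot >= x - 6) && ((13/4)*pos_1 + tot > -7 || 4*tot >= -10))
Before skip: forall pos_1. ((2*pos_1 > 6*tot + 2 ==> 6*tot >= x - 6) && ((13/4)*pos_1 + tot > -7 || 4*tot >= -10))
Answer: WP = forall pos_1. ((2*pos_1 > 6*tot + 2 ==> 6*tot >= x - 6) && ((13/4)*pos_1 + tot > -7 || 4*tot >= -10))


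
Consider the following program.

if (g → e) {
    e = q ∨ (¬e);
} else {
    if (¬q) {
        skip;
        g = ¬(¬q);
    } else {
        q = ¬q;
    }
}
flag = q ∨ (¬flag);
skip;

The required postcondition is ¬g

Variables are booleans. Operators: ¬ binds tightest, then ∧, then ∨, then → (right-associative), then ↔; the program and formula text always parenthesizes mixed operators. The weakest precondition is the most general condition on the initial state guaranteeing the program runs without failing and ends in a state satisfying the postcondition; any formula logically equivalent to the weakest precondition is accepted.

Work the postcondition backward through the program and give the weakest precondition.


Working backward. After the program, ¬g must hold.
Before skip: ¬g
Before flag := q ∨ (¬flag): ¬g
Then branch requires ¬g; else branch requires q → (¬g).
Before the if: ((g → e) → (¬g)) ∧ ((¬(g → e)) → (q → (¬g)))
Answer: WP = ((g → e) → (¬g)) ∧ ((¬(g → e)) → (q → (¬g)))


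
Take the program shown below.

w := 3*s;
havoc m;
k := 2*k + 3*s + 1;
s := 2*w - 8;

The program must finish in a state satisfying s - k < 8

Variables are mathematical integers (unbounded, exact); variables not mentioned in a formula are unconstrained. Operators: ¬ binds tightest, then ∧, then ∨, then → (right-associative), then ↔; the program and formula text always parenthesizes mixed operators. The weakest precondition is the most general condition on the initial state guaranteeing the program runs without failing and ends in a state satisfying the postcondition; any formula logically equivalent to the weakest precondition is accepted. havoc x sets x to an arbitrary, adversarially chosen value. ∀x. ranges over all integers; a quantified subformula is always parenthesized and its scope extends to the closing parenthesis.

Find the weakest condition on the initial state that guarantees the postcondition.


Working backward. After the program, the postcondition s - k < 8 must hold; in canonical form it is s < k + 8.
Before s := 2*w - 8: 2*w < k + 16
Before k := 2*k + 3*s + 1: 2*w < 2*k + 3*s + 17
Before havoc m: 2*w < 2*k + 3*s + 17
Before w := 3*s: 3*s < 2*k + 17
Answer: WP = 3*s < 2*k + 17


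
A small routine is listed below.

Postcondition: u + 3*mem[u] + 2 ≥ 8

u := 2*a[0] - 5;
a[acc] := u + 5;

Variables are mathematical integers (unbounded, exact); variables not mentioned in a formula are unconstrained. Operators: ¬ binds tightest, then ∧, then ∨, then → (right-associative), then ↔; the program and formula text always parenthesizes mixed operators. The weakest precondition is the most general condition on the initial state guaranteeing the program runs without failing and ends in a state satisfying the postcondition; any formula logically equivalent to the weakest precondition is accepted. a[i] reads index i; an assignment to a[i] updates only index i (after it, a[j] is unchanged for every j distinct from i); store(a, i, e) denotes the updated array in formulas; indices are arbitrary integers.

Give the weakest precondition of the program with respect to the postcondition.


Working backward. After the program, the postcondition u + 3*mem[u] + 2 ≥ 8 must hold; in canonical form it is 3*mem[u] + u ≥ 6.
Before a[acc] := u + 5: 3*mem[u] + u ≥ 6
Before u := 2*a[0] - 5: 2*a[0] + 3*mem[2*a[0] - 5] ≥ 11
Answer: WP = 2*a[0] + 3*mem[2*a[0] - 5] ≥ 11


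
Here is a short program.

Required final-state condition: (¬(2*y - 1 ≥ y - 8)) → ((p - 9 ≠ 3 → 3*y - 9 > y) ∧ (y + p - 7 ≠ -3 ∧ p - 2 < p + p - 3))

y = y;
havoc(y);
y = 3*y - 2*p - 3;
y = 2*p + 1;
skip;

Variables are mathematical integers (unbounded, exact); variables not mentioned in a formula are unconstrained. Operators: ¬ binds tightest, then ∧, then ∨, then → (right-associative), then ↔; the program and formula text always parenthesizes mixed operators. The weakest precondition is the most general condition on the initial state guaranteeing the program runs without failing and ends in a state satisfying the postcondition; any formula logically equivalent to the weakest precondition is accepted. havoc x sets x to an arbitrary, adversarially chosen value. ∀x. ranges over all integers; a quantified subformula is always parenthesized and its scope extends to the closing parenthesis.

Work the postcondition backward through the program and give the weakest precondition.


Working backward. After the program, the postcondition (¬(2*y - 1 ≥ y - 8)) → ((p - 9 ≠ 3 → 3*y - 9 > y) ∧ (y + p - 7 ≠ -3 ∧ p - 2 < p + p - 3)) must hold; in canonical form it is (¬(y ≥ -7)) → ((p ≠ 12 → 2*y > 9) ∧ p + y ≠ 4 ∧ p > 1).
Before skip: (¬(y ≥ -7)) → ((p ≠ 12 → 2*y > 9) ∧ p + y ≠ 4 ∧ p > 1)
Before y := 2*p + 1: (¬(2*p ≥ -8)) → ((p ≠ 12 → 4*p > 7) ∧ 3*p ≠ 3 ∧ p > 1)
Before y := 3*y - 2*p - 3: (¬(2*p ≥ -8)) → ((p ≠ 12 → 4*p > 7) ∧ 3*p ≠ 3 ∧ p > 1)
Before havoc y: (¬(2*p ≥ -8)) → ((p ≠ 12 → 4*p > 7) ∧ 3*p ≠ 3 ∧ p > 1)
Before y := y: (¬(2*p ≥ -8)) → ((p ≠ 12 → 4*p > 7) ∧ 3*p ≠ 3 ∧ p > 1)
Answer: WP = (¬(2*p ≥ -8)) → ((p ≠ 12 → 4*p > 7) ∧ 3*p ≠ 3 ∧ p > 1)


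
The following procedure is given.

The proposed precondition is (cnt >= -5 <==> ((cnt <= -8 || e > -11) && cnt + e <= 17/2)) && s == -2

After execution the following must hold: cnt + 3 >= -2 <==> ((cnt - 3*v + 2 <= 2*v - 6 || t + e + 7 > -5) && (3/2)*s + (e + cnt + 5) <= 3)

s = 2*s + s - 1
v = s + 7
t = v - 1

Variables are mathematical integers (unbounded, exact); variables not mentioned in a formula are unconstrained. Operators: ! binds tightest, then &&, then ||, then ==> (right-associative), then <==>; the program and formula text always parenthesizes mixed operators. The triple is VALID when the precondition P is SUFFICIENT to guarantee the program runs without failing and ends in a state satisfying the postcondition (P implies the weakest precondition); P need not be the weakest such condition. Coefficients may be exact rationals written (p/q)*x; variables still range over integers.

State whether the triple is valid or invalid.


Working backward. After the program, the postcondition cnt + 3 >= -2 <==> ((cnt - 3*v + 2 <= 2*v - 6 || t + e + 7 > -5) && (3/2)*s + (e + cnt + 5) <= 3) must hold; in canonical form it is cnt >= -5 <==> ((cnt <= 5*v - 8 || e + t > -12) && cnt + e + (3/2)*s <= -2).
Before t := v - 1: cnt >= -5 <==> ((cnt <= 5*v - 8 || e + v > -11) && cnt + e + (3/2)*s <= -2)
Before v := s + 7: cnt >= -5 <==> ((cnt <= 5*s + 27 || e + s > -18) && cnt + e + (3/2)*s <= -2)
Before s := 2*s + s - 1: cnt >= -5 <==> ((cnt <= 15*s + 22 || e + 3*s > -17) && cnt + e + (9/2)*s <= -1/2)
The weakest precondition is cnt >= -5 <==> ((cnt <= 15*s + 22 || e + 3*s > -17) && cnt + e + (9/2)*s <= -1/2).
Check whether (cnt >= -5 <==> ((cnt <= -8 || e > -11) && cnt + e <= 17/2)) && s == -2 implies it.
Every state satisfying the precondition satisfies the weakest precondition: the implication holds.
Answer: valid


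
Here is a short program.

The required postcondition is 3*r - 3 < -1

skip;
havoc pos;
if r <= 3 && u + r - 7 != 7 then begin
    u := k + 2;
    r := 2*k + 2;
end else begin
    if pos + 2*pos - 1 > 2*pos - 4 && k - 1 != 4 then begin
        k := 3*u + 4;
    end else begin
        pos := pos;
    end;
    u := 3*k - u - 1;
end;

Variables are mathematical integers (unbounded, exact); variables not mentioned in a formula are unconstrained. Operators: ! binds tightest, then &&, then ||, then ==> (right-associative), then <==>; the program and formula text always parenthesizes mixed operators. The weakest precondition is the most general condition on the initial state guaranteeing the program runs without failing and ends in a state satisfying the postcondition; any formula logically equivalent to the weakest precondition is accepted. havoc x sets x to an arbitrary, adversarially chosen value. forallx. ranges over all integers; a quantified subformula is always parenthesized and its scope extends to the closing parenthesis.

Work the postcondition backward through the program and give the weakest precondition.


Working backward. After the program, the postcondition 3*r - 3 < -1 must hold; in canonical form it is 3*r < 2.
Then branch requires 6*k < -4; else branch requires ((pos > -3 && k != 5) ==> 3*r < 2) && ((!(pos > -3 && k != 5)) ==> 3*r < 2).
Before the if: ((r <= 3 && r + u != 14) ==> 6*k < -4) && ((!(r <= 3 && r + u != 14)) ==> (((pos > -3 && k != 5) ==> 3*r < 2) && ((!(pos > -3 && k != 5)) ==> 3*r < 2)))
Before havoc pos: forall pos_1. (((r <= 3 && r + u != 14) ==> 6*k < -4) && ((!(r <= 3 && r + u != 14)) ==> (((pos_1 > -3 && k != 5) ==> 3*r < 2) && ((!(pos_1 > -3 && k != 5)) ==> 3*r < 2))))
Before skip: forall pos_1. (((r <= 3 && r + u != 14) ==> 6*k < -4) && ((!(r <= 3 && r + u != 14)) ==> (((pos_1 > -3 && k != 5) ==> 3*r < 2) && ((!(pos_1 > -3 && k != 5)) ==> 3*r < 2))))
Answer: WP = forall pos_1. (((r <= 3 && r + u != 14) ==> 6*k < -4) && ((!(r <= 3 && r + u != 14)) ==> (((pos_1 > -3 && k != 5) ==> 3*r < 2) && ((!(pos_1 > -3 && k != 5)) ==> 3*r < 2))))


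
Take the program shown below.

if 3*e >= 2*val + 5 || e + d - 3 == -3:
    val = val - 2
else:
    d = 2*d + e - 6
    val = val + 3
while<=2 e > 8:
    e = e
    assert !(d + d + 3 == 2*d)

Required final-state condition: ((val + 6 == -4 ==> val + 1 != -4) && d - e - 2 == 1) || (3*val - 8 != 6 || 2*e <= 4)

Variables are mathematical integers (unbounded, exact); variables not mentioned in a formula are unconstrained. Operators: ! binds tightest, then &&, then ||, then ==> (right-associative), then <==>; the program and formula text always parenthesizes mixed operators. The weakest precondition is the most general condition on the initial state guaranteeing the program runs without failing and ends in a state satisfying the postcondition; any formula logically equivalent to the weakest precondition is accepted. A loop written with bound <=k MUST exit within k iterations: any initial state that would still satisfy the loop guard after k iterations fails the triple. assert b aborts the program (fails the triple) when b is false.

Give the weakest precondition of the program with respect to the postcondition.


Working backward. After the program, the postcondition ((val + 6 == -4 ==> val + 1 != -4) && d - e - 2 == 1) || (3*val - 8 != 6 || 2*e <= 4) must hold; in canonical form it is ((val == -10 ==> val != -5) && d == e + 3) || 3*val != 14 || 2*e <= 4.
Before the loop (bound <=2), unroll the exhaustion recursion (WP_0 = exit-now case; WP_j = one more guarded iteration, up to j = 2):
  WP_0: (!(e > 8)) && (((val == -10 ==> val != -5) && d == e + 3) || 3*val != 14 || 2*e <= 4)
  WP_1: (e > 8 ==> ((!(e > 8)) && (((val == -10 ==> val != -5) && d == e + 3) || 3*val != 14 || 2*e <= 4))) && ((!(e > 8)) ==> (((val == -10 ==> val != -5) && d == e + 3) || 3*val != 14 || 2*e <= 4))
  WP_2: (e > 8 ==> ((e > 8 ==> ((!(e > 8)) && (((val == -10 ==> val != -5) && d == e + 3) || 3*val != 14 || 2*e <= 4))) && ((!(e > 8)) ==> (((val == -10 ==> val != -5) && d == e + 3) || 3*val != 14 || 2*e <= 4)))) && ((!(e > 8)) ==> (((val == -10 ==> val != -5) && d == e + 3) || 3*val != 14 || 2*e <= 4))
So before the loop: (e > 8 ==> ((e > 8 ==> ((!(e > 8)) && (((val == -10 ==> val != -5) && d == e + 3) || 3*val != 14 || 2*e <= 4))) && ((!(e > 8)) ==> (((val == -10 ==> val != -5) && d == e + 3) || 3*val != 14 || 2*e <= 4)))) && ((!(e > 8)) ==> (((val == -10 ==> val != -5) && d == e + 3) || 3*val != 14 || 2*e <= 4))
Then branch requires (e > 8 ==> ((e > 8 ==> ((!(e > 8)) && (((val == -8 ==> val != -3) && d == e + 3) || 3*val != 20 || 2*e <= 4))) && ((!(e > 8)) ==> (((val == -8 ==> val != -3) && d == e + 3) || 3*val != 20 || 2*e <= 4)))) && ((!(e > 8)) ==> (((val == -8 ==> val != -3) && d == e + 3) || 3*val != 20 || 2*e <= 4)); else branch requires (e > 8 ==> ((e > 8 ==> ((!(e > 8)) && (((val == -13 ==> val != -8) && 2*d == 9) || 3*val != 5 || 2*e <= 4))) && ((!(e > 8)) ==> (((val == -13 ==> val != -8) && 2*d == 9) || 3*val != 5 || 2*e <= 4)))) && ((!(e > 8)) ==> (((val == -13 ==> val != -8) && 2*d == 9) || 3*val != 5 || 2*e <= 4)).
Before the if: ((3*e >= 2*val + 5 || d + e == 0) ==> ((e > 8 ==> ((e > 8 ==> ((!(e > 8)) && (((val == -8 ==> val != -3) && d == e + 3) || 3*val != 20 || 2*e <= 4))) && ((!(e > 8)) ==> (((val == -8 ==> val != -3) && d == e + 3) || 3*val != 20 || 2*e <= 4)))) && ((!(e > 8)) ==> (((val == -8 ==> val != -3) && d == e + 3) || 3*val != 20 || 2*e <= 4)))) && ((!(3*e >= 2*val + 5 || d + e == 0)) ==> ((e > 8 ==> ((e > 8 ==> ((!(e > 8)) && (((val == -13 ==> val != -8) && 2*d == 9) || 3*val != 5 || 2*e <= 4))) && ((!(e > 8)) ==> (((val == -13 ==> val != -8) && 2*d == 9) || 3*val != 5 || 2*e <= 4)))) && ((!(e > 8)) ==> (((val == -13 ==> val != -8) && 2*d == 9) || 3*val != 5 || 2*e <= 4))))
Answer: WP = ((3*e >= 2*val + 5 || d + e == 0) ==> ((e > 8 ==> ((e > 8 ==> ((!(e > 8)) && (((val == -8 ==> val != -3) && d == e + 3) || 3*val != 20 || 2*e <= 4))) && ((!(e > 8)) ==> (((val == -8 ==> val != -3) && d == e + 3) || 3*val != 20 || 2*e <= 4)))) && ((!(e > 8)) ==> (((val == -8 ==> val != -3) && d == e + 3) || 3*val != 20 || 2*e <= 4)))) && ((!(3*e >= 2*val + 5 || d + e == 0)) ==> ((e > 8 ==> ((e > 8 ==> ((!(e > 8)) && (((val == -13 ==> val != -8) && 2*d == 9) || 3*val != 5 || 2*e <= 4))) && ((!(e > 8)) ==> (((val == -13 ==> val != -8) && 2*d == 9) || 3*val != 5 || 2*e <= 4)))) && ((!(e > 8)) ==> (((val == -13 ==> val != -8) && 2*d == 9) || 3*val != 5 || 2*e <= 4))))
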